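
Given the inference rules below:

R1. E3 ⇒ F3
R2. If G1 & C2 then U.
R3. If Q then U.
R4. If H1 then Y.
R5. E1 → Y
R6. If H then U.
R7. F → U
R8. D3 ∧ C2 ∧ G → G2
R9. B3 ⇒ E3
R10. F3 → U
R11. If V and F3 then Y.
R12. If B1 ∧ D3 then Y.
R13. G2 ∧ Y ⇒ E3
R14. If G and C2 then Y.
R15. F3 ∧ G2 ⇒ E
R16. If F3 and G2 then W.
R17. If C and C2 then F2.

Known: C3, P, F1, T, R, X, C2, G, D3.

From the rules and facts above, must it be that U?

Yes

G2  (by R8: D3, C2, G)
Y  (by R14: G, C2)
E3  (by R13: G2, Y)
F3  (by R1: E3)
U  (by R10: F3)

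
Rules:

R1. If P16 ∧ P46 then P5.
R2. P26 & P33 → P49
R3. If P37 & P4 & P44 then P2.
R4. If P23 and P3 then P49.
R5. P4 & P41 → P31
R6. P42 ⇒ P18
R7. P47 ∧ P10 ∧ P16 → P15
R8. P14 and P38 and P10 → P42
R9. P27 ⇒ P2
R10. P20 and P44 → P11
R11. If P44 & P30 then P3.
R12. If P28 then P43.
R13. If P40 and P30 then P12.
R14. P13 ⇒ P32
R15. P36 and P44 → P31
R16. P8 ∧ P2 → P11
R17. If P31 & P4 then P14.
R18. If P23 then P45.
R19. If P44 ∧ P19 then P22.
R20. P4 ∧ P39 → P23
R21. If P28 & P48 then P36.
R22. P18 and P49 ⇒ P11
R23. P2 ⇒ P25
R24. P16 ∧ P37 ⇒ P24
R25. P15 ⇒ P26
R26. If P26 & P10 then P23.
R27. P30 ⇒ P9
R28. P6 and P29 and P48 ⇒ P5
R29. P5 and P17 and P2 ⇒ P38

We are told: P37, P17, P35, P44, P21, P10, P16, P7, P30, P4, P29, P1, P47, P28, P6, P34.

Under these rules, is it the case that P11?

Forward chaining from the given facts derives: P2, P15, P3, P43, P25, P24, P26, P23, P9, P49, P45.
Rules concluding P11: R10 needs P20; R16 needs P8; R22 needs P18 — none of these are established.

No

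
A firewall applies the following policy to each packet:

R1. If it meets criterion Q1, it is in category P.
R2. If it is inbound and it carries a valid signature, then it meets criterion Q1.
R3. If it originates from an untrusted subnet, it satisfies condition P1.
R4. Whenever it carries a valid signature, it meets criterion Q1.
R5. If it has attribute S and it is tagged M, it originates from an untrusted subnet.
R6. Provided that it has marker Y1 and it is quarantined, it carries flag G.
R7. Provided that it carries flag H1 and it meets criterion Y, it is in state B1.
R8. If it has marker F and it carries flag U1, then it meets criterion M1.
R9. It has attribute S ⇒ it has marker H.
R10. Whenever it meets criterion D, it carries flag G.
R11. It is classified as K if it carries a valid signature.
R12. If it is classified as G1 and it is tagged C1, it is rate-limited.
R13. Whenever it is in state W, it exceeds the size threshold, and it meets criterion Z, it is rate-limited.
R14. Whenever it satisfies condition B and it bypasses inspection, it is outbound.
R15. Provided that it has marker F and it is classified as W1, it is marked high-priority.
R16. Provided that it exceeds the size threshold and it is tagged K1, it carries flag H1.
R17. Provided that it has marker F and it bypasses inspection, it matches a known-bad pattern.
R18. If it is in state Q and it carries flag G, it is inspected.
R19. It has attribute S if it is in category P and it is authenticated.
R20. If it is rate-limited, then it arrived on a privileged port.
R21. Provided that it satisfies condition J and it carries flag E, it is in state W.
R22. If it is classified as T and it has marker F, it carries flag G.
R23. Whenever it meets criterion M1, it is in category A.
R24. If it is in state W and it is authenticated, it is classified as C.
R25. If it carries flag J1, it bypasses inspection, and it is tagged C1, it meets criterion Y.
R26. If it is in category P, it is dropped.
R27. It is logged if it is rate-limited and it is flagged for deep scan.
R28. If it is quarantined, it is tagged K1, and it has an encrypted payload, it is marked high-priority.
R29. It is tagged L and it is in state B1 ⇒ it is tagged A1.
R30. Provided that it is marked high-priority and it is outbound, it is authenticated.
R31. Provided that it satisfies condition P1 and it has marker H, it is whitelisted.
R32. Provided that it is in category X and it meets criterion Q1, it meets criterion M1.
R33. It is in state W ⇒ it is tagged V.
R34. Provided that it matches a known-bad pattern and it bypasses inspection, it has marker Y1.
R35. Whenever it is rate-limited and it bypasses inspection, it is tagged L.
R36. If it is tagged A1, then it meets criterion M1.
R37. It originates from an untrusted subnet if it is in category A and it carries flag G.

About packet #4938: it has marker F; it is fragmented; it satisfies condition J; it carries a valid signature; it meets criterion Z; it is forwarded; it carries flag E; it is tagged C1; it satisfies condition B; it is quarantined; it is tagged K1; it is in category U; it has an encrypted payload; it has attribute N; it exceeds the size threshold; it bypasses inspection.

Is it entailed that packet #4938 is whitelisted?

No

Forward chaining from the given facts derives: meets criterion Q1, is classified as K, is outbound, carries flag H1, matches a known-bad pattern, is in state W, is marked high-priority, is authenticated, is tagged V, has marker Y1, is in category P, carries flag G, is rate-limited, has attribute S, arrived on a privileged port, is classified as C, is dropped, is tagged L, has marker H.
The only rule concluding "it is whitelisted" is R31, which needs "it satisfies condition P1"; that is never established.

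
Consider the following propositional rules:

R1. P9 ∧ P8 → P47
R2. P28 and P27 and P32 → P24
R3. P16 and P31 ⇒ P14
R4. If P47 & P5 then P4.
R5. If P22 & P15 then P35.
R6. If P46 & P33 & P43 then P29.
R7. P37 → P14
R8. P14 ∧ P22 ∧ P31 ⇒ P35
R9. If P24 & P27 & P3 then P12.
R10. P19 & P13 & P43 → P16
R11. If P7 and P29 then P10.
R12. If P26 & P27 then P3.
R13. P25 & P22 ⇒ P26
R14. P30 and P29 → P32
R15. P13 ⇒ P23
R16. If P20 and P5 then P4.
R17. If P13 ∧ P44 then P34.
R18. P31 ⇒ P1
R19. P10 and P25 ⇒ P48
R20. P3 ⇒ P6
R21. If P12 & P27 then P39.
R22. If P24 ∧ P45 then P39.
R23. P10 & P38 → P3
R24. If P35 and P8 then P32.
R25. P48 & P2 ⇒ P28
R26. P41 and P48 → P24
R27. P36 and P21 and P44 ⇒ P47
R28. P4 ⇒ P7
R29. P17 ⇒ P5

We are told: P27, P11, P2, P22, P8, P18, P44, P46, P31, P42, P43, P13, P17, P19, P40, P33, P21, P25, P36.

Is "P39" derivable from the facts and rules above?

P29  (by R6: P46, P33, P43)
P16  (by R10: P19, P13, P43)
P26  (by R13: P25, P22)
P47  (by R27: P36, P21, P44)
P5  (by R29: P17)
P14  (by R3: P16, P31)
P4  (by R4: P47, P5)
P35  (by R8: P14, P22, P31)
P3  (by R12: P26, P27)
P32  (by R24: P35, P8)
P7  (by R28: P4)
P10  (by R11: P7, P29)
P48  (by R19: P10, P25)
P28  (by R25: P48, P2)
P24  (by R2: P28, P27, P32)
P12  (by R9: P24, P27, P3)
P39  (by R21: P12, P27)

Yes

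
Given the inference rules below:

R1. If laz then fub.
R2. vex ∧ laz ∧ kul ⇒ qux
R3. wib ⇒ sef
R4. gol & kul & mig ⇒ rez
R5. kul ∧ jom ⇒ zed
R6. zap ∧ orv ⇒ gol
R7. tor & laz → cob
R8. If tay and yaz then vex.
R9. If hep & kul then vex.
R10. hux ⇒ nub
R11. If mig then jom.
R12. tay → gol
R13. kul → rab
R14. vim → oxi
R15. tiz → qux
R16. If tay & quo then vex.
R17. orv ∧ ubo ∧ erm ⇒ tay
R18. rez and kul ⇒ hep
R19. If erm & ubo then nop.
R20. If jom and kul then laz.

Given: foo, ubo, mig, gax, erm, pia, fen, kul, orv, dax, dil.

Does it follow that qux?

jom  (by R11: mig)
tay  (by R17: orv, ubo, erm)
laz  (by R20: jom, kul)
gol  (by R12: tay)
rez  (by R4: gol, kul, mig)
hep  (by R18: rez, kul)
vex  (by R9: hep, kul)
qux  (by R2: vex, laz, kul)

Yes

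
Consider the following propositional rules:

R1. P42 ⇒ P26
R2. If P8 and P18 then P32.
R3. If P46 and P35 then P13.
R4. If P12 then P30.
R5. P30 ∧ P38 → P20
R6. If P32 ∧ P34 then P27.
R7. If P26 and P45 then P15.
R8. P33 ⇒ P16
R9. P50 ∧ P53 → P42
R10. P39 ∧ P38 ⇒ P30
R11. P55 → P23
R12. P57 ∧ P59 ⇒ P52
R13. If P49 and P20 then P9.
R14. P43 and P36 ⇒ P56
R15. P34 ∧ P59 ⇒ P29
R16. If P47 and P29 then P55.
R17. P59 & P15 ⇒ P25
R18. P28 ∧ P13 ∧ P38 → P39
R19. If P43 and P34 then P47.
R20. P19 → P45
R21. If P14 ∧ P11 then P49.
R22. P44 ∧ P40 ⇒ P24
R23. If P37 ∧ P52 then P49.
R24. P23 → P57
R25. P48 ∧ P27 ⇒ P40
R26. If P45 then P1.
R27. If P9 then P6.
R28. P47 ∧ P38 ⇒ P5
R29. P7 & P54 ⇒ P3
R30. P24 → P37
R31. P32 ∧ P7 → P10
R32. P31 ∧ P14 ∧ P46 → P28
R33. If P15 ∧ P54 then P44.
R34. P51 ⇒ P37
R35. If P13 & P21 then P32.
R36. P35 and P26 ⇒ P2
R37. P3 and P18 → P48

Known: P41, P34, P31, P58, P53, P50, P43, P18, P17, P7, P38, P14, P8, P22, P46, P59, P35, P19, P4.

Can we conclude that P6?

No

Forward chaining from the given facts derives: P32, P13, P27, P42, P29, P47, P45, P1, P5, P10, P28, P26, P15, P55, P25, P39, P2, P30, P23, P57, P20, P52.
The only rule concluding P6 is R27, which needs P9; that is never established.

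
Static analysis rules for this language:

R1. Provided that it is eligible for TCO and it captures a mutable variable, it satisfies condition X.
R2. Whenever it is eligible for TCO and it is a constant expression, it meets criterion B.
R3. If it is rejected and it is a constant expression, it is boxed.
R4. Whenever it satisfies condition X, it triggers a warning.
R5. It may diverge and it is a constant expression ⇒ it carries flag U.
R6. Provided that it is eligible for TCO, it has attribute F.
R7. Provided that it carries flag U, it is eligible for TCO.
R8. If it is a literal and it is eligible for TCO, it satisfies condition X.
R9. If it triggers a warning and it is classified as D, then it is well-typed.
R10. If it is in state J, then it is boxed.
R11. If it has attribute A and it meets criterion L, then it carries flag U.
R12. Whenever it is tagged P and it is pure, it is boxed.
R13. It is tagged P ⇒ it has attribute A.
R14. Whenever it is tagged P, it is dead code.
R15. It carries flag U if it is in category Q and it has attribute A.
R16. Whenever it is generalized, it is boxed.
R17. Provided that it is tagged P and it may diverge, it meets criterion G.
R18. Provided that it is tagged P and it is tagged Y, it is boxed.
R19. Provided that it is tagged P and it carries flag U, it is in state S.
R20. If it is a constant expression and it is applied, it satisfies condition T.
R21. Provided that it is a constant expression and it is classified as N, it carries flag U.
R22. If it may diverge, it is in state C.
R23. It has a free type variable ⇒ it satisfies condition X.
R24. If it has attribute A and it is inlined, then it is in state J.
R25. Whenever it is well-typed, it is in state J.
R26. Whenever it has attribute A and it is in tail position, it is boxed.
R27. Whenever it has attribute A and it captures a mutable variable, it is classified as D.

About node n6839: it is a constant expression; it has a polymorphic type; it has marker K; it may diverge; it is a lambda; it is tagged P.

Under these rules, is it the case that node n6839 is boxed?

No

Forward chaining from the given facts derives: carries flag U, is eligible for TCO, has attribute A, is dead code, meets criterion G, is in state S, is in state C, meets criterion B, has attribute F.
Rules concluding "it is boxed": R3 needs "it is rejected"; R10 needs "it is in state J"; R12 needs "it is pure"; R16 needs "it is generalized"; R18 needs "it is tagged Y"; R26 needs "it is in tail position" — none of these are established.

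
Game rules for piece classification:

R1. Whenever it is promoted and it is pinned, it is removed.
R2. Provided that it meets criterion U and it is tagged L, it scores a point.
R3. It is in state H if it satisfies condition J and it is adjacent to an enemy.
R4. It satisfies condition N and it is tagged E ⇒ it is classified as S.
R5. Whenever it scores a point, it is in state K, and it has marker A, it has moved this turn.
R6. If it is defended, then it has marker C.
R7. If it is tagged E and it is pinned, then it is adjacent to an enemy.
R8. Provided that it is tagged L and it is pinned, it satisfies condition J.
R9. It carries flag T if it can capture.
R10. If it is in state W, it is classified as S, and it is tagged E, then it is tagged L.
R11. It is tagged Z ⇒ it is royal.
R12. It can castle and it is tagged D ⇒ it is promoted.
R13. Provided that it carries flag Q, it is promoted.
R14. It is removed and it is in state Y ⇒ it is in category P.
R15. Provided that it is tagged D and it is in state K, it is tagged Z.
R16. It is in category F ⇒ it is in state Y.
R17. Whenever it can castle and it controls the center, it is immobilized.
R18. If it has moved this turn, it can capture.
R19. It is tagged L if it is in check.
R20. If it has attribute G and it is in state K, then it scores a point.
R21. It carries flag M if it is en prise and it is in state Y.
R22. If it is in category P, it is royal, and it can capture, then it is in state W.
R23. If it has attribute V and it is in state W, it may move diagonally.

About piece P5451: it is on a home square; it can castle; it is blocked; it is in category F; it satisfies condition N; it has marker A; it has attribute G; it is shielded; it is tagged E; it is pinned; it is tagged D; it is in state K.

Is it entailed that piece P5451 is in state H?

By R4 (it satisfies condition N, it is tagged E): it is classified as S.
By R7 (it is tagged E, it is pinned): it is adjacent to an enemy.
By R12 (it can castle, it is tagged D): it is promoted.
By R15 (it is tagged D, it is in state K): it is tagged Z.
By R16 (it is in category F): it is in state Y.
By R20 (it has attribute G, it is in state K): it scores a point.
By R1 (it is promoted, it is pinned): it is removed.
By R5 (it scores a point, it is in state K, it has marker A): it has moved this turn.
By R11 (it is tagged Z): it is royal.
By R14 (it is removed, it is in state Y): it is in category P.
By R18 (it has moved this turn): it can capture.
By R22 (it is in category P, it is royal, it can capture): it is in state W.
By R10 (it is in state W, it is classified as S, it is tagged E): it is tagged L.
By R8 (it is tagged L, it is pinned): it satisfies condition J.
By R3 (it satisfies condition J, it is adjacent to an enemy): it is in state H.

Yes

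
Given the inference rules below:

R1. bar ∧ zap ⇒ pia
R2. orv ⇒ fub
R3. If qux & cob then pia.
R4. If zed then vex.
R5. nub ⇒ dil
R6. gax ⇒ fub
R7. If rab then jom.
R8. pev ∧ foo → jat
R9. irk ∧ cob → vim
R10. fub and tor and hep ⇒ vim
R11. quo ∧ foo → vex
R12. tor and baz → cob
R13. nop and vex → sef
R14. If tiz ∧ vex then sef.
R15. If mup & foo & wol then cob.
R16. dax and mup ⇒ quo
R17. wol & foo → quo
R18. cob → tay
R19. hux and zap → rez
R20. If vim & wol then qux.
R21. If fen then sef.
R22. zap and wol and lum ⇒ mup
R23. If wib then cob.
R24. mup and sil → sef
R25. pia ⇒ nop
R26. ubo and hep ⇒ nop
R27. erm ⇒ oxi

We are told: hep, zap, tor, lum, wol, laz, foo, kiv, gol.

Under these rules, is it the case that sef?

Forward chaining from the given facts derives: quo, mup, vex, cob, tay.
Rules concluding sef: R13 needs nop; R14 needs tiz; R21 needs fen; R24 needs sil — none of these are established.

No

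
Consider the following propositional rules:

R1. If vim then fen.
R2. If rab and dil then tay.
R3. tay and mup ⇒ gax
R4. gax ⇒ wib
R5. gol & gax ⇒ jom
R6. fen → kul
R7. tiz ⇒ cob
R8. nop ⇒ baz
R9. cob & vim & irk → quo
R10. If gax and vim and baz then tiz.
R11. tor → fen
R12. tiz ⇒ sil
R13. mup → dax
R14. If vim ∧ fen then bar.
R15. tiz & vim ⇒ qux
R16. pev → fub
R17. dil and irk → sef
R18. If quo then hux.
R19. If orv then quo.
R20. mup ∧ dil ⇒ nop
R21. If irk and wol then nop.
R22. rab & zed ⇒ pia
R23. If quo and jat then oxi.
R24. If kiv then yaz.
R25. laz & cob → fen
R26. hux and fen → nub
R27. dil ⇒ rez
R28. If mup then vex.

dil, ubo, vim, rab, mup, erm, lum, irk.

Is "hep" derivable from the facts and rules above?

Forward chaining from the given facts derives: fen, tay, gax, wib, kul, dax, bar, sef, nop, rez, vex, baz, tiz, sil, qux, cob, quo, hux, nub.
No rule has hep as its conclusion, and it is not among the given facts.

No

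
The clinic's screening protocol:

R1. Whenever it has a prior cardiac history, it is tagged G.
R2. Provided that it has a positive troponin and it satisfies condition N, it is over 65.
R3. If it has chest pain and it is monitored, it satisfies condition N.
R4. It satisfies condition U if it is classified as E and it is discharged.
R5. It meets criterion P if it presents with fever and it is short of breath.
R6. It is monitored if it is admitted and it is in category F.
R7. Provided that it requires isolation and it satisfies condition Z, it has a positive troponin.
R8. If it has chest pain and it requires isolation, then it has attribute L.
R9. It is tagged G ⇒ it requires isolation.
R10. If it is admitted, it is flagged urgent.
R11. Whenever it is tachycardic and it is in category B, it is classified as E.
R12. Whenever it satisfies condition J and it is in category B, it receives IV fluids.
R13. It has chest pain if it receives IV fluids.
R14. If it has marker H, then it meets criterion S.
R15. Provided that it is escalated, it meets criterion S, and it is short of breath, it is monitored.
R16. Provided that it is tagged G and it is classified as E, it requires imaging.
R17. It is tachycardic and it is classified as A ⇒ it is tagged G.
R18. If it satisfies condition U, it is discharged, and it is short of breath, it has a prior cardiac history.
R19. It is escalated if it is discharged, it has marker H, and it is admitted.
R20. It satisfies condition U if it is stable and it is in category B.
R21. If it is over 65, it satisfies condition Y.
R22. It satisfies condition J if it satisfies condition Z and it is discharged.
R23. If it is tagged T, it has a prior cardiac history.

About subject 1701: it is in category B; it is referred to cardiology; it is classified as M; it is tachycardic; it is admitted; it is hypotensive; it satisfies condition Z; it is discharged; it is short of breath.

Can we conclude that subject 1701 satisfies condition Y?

Forward chaining from the given facts derives: is flagged urgent, is classified as E, satisfies condition J, satisfies condition U, receives IV fluids, has chest pain, has a prior cardiac history, is tagged G, requires isolation, requires imaging, has a positive troponin, has attribute L.
The only rule concluding "it satisfies condition Y" is R21, which needs "it is over 65"; that is never established.

No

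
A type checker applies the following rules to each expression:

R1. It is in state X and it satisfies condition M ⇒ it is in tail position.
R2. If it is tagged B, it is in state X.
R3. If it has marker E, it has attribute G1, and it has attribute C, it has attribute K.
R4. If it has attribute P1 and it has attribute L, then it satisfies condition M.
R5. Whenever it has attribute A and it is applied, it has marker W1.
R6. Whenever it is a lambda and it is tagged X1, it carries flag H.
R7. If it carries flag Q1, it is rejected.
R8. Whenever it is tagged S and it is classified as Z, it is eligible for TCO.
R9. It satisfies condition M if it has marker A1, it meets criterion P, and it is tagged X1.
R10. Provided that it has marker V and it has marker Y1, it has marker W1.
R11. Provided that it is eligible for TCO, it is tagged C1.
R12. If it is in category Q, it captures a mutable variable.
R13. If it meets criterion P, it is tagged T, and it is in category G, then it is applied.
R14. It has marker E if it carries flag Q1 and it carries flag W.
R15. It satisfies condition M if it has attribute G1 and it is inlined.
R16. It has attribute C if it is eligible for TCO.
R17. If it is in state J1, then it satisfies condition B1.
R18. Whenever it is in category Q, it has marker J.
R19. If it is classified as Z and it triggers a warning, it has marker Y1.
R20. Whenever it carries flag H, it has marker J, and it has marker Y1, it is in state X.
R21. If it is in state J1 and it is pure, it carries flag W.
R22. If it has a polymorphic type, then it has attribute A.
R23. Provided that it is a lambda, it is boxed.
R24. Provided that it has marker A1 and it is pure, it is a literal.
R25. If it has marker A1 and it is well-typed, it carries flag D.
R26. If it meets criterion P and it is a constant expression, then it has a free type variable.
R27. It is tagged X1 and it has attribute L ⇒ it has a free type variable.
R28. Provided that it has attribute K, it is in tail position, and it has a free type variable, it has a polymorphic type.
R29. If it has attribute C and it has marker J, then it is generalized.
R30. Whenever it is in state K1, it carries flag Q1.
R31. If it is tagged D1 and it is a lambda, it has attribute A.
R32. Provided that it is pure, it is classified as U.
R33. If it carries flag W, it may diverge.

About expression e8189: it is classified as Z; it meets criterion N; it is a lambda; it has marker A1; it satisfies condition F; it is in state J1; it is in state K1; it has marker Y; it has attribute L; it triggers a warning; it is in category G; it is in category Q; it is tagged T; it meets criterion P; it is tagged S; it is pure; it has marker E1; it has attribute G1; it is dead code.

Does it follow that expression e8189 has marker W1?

Forward chaining from the given facts derives: is eligible for TCO, is tagged C1, captures a mutable variable, is applied, has attribute C, satisfies condition B1, has marker J, has marker Y1, carries flag W, is boxed, is a literal, is generalized, carries flag Q1, is classified as U, may diverge, is rejected, has marker E, has attribute K.
Rules concluding "it has marker W1": R5 needs "it has attribute A"; R10 needs "it has marker V" — none of these are established.

No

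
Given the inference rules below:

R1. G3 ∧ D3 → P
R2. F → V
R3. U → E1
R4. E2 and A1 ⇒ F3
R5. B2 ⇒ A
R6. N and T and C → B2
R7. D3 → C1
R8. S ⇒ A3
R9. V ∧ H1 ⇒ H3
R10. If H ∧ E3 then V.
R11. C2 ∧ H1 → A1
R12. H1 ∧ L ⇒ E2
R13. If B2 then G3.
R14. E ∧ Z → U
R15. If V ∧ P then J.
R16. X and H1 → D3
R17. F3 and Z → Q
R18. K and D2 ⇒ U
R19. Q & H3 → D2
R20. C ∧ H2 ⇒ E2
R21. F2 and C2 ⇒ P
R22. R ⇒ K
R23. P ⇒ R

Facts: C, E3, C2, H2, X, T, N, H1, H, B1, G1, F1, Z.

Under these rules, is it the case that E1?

Yes

B2  (by R6: N, T, C)
V  (by R10: H, E3)
A1  (by R11: C2, H1)
G3  (by R13: B2)
D3  (by R16: X, H1)
E2  (by R20: C, H2)
P  (by R1: G3, D3)
F3  (by R4: E2, A1)
H3  (by R9: V, H1)
Q  (by R17: F3, Z)
D2  (by R19: Q, H3)
R  (by R23: P)
K  (by R22: R)
U  (by R18: K, D2)
E1  (by R3: U)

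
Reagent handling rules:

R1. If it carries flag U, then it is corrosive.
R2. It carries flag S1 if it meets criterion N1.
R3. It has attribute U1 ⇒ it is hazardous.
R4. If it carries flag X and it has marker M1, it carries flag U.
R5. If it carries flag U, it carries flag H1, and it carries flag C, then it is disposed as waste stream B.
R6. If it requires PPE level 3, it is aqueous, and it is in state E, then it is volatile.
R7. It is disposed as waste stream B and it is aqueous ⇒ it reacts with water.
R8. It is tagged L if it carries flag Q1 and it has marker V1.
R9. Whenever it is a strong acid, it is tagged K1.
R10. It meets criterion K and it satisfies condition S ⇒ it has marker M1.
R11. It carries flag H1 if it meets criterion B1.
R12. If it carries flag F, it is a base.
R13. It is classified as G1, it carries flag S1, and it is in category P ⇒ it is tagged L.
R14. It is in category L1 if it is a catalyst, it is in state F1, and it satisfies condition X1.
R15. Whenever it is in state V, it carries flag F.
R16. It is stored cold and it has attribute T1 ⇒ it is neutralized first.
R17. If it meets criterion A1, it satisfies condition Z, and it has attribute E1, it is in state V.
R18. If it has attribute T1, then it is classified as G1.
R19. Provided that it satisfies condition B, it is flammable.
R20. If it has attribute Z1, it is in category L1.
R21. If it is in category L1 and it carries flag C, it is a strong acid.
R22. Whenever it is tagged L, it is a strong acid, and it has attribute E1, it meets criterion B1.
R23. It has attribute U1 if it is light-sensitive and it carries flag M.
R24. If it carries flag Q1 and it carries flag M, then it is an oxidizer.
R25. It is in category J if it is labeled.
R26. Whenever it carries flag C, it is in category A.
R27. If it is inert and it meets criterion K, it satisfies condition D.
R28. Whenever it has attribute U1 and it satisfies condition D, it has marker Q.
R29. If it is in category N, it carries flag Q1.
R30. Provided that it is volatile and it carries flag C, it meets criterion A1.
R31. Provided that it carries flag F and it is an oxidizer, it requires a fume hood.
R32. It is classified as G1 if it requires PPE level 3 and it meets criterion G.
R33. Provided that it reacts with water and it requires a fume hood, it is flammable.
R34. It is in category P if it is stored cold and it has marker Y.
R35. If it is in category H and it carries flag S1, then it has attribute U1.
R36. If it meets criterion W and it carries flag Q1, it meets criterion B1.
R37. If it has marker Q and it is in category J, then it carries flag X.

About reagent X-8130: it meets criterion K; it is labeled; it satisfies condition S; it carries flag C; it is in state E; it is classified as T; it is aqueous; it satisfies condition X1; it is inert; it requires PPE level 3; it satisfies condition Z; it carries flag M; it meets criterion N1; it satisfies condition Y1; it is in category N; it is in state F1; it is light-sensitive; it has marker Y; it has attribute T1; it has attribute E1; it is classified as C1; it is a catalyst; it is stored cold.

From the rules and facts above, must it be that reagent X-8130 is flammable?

By R2 (it meets criterion N1): it carries flag S1.
By R6 (it requires PPE level 3, it is aqueous, it is in state E): it is volatile.
By R10 (it meets criterion K, it satisfies condition S): it has marker M1.
By R14 (it is a catalyst, it is in state F1, it satisfies condition X1): it is in category L1.
By R18 (it has attribute T1): it is classified as G1.
By R21 (it is in category L1, it carries flag C): it is a strong acid.
By R23 (it is light-sensitive, it carries flag M): it has attribute U1.
By R25 (it is labeled): it is in category J.
By R27 (it is inert, it meets criterion K): it satisfies condition D.
By R28 (it has attribute U1, it satisfies condition D): it has marker Q.
By R29 (it is in category N): it carries flag Q1.
By R30 (it is volatile, it carries flag C): it meets criterion A1.
By R34 (it is stored cold, it has marker Y): it is in category P.
By R37 (it has marker Q, it is in category J): it carries flag X.
By R4 (it carries flag X, it has marker M1): it carries flag U.
By R13 (it is classified as G1, it carries flag S1, it is in category P): it is tagged L.
By R17 (it meets criterion A1, it satisfies condition Z, it has attribute E1): it is in state V.
By R22 (it is tagged L, it is a strong acid, it has attribute E1): it meets criterion B1.
By R24 (it carries flag Q1, it carries flag M): it is an oxidizer.
By R11 (it meets criterion B1): it carries flag H1.
By R15 (it is in state V): it carries flag F.
By R31 (it carries flag F, it is an oxidizer): it requires a fume hood.
By R5 (it carries flag U, it carries flag H1, it carries flag C): it is disposed as waste stream B.
By R7 (it is disposed as waste stream B, it is aqueous): it reacts with water.
By R33 (it reacts with water, it requires a fume hood): it is flammable.

Yes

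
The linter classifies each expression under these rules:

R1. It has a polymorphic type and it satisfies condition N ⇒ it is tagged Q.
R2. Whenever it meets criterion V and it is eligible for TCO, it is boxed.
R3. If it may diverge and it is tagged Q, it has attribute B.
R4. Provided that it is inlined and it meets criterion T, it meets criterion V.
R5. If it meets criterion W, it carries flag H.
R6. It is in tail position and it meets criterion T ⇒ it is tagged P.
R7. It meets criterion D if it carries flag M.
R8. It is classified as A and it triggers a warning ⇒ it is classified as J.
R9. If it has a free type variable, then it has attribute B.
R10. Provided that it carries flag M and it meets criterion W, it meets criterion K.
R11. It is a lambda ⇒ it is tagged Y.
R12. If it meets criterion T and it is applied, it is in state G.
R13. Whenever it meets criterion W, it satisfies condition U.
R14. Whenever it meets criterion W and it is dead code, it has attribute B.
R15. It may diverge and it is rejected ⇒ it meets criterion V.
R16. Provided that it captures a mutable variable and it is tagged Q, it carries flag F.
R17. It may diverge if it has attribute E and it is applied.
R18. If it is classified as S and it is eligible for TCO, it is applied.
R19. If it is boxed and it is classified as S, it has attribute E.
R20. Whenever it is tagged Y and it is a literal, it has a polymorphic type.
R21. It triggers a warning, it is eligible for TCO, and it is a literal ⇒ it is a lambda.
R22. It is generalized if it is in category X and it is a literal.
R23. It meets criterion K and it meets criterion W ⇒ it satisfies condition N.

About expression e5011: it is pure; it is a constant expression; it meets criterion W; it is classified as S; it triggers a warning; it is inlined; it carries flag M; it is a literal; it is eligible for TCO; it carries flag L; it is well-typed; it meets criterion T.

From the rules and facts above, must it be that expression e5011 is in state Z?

No

Forward chaining from the given facts derives: meets criterion V, carries flag H, meets criterion D, meets criterion K, satisfies condition U, is applied, is a lambda, satisfies condition N, is boxed, is tagged Y, is in state G, has attribute E, has a polymorphic type, is tagged Q, may diverge, has attribute B.
No rule has "it is in state Z" as its conclusion, and it is not among the given facts.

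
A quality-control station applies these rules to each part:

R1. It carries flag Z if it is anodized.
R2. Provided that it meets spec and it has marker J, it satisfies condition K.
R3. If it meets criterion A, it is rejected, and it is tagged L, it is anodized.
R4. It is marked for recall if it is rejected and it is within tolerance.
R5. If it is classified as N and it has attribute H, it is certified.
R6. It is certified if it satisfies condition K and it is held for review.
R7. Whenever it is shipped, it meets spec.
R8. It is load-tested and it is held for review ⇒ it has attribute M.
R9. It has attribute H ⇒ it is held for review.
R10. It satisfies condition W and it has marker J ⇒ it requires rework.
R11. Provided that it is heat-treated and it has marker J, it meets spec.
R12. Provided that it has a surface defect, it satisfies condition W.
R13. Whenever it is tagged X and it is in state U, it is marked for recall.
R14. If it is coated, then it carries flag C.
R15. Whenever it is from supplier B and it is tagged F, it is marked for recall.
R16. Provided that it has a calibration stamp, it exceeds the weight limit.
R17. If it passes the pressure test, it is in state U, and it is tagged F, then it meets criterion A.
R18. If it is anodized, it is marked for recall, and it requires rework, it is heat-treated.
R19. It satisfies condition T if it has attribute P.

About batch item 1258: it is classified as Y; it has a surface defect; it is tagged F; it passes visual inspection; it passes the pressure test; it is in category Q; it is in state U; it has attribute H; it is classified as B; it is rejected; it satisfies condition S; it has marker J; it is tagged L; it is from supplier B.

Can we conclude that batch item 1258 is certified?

By R9 (it has attribute H): it is held for review.
By R12 (it has a surface defect): it satisfies condition W.
By R15 (it is from supplier B, it is tagged F): it is marked for recall.
By R17 (it passes the pressure test, it is in state U, it is tagged F): it meets criterion A.
By R3 (it meets criterion A, it is rejected, it is tagged L): it is anodized.
By R10 (it satisfies condition W, it has marker J): it requires rework.
By R18 (it is anodized, it is marked for recall, it requires rework): it is heat-treated.
By R11 (it is heat-treated, it has marker J): it meets spec.
By R2 (it meets spec, it has marker J): it satisfies condition K.
By R6 (it satisfies condition K, it is held for review): it is certified.

Yes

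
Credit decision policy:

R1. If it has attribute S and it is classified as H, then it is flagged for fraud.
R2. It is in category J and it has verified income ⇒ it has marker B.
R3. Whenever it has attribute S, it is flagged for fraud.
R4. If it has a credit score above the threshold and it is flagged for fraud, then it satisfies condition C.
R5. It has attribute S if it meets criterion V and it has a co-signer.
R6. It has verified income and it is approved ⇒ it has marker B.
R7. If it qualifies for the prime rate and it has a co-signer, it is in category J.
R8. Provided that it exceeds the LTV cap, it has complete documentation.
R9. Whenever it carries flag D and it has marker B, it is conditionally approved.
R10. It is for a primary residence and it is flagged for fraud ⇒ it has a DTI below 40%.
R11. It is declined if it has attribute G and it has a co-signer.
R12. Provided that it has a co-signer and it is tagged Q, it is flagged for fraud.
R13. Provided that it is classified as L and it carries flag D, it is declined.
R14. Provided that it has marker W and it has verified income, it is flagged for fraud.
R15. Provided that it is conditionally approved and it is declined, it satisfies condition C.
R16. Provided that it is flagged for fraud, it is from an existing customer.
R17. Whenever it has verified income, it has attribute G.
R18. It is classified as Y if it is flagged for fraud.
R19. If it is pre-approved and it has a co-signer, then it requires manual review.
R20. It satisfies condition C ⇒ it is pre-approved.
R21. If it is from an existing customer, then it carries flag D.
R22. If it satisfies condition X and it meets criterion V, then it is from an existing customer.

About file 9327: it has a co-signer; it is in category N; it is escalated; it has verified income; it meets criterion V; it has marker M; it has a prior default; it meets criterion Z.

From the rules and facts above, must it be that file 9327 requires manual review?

No

Forward chaining from the given facts derives: has attribute S, has attribute G, is flagged for fraud, is declined, is from an existing customer, is classified as Y, carries flag D.
The only rule concluding "it requires manual review" is R19, which needs "it is pre-approved"; that is never established.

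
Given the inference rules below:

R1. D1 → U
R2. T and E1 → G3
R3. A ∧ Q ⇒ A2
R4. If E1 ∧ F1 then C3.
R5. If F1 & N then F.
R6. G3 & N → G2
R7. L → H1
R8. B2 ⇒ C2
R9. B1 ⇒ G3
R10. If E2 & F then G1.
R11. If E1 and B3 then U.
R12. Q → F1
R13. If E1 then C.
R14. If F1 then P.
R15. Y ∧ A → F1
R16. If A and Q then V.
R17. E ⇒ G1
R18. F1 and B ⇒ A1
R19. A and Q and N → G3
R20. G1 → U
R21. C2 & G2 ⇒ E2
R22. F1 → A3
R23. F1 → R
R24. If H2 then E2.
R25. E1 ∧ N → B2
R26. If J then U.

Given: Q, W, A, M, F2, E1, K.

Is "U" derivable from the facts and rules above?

No

Forward chaining from the given facts derives: A2, F1, C, P, V, A3, R, C3.
Rules concluding U: R1 needs D1; R11 needs B3; R20 needs G1; R26 needs J — none of these are established.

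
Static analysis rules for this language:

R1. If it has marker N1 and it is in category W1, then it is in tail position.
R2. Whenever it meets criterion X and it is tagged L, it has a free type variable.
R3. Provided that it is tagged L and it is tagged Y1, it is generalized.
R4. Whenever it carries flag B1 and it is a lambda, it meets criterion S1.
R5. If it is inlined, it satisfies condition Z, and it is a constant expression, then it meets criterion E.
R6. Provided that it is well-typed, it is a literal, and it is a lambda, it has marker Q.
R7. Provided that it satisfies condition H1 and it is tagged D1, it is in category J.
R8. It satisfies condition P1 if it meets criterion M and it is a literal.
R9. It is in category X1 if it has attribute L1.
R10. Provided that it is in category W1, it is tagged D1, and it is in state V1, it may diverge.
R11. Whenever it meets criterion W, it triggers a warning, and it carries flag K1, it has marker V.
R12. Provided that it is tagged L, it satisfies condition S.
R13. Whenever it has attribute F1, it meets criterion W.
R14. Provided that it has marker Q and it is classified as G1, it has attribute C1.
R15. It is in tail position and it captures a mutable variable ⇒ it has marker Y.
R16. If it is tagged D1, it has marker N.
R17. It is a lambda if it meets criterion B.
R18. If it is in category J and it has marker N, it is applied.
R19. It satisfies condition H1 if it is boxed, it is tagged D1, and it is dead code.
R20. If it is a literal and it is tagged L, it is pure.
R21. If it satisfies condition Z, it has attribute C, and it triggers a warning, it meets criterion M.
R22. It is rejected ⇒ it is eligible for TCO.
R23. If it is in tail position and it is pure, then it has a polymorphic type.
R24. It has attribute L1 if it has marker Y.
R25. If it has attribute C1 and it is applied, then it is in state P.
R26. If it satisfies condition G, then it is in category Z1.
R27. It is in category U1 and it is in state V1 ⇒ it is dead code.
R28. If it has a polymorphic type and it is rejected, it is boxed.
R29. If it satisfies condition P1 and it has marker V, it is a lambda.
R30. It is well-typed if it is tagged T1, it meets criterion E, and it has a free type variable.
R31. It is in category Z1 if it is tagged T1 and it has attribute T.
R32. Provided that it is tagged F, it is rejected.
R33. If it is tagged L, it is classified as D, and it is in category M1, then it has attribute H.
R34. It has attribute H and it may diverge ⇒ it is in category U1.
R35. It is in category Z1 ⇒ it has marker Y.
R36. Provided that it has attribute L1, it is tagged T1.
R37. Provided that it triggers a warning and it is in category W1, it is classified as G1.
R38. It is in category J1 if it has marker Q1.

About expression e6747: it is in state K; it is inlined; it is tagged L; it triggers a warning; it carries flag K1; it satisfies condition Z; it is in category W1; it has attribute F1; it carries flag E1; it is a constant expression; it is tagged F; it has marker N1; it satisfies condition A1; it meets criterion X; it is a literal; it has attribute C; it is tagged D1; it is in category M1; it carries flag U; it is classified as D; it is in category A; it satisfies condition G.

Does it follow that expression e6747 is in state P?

Forward chaining from the given facts derives: is in tail position, has a free type variable, meets criterion E, satisfies condition S, meets criterion W, has marker N, is pure, meets criterion M, has a polymorphic type, is in category Z1, is rejected, has attribute H, has marker Y, is classified as G1, satisfies condition P1, has marker V, is eligible for TCO, has attribute L1, is boxed, is a lambda, is tagged T1, is in category X1, is well-typed, has marker Q, has attribute C1.
The only rule concluding "it is in state P" is R25, which needs "it is applied"; that is never established.

No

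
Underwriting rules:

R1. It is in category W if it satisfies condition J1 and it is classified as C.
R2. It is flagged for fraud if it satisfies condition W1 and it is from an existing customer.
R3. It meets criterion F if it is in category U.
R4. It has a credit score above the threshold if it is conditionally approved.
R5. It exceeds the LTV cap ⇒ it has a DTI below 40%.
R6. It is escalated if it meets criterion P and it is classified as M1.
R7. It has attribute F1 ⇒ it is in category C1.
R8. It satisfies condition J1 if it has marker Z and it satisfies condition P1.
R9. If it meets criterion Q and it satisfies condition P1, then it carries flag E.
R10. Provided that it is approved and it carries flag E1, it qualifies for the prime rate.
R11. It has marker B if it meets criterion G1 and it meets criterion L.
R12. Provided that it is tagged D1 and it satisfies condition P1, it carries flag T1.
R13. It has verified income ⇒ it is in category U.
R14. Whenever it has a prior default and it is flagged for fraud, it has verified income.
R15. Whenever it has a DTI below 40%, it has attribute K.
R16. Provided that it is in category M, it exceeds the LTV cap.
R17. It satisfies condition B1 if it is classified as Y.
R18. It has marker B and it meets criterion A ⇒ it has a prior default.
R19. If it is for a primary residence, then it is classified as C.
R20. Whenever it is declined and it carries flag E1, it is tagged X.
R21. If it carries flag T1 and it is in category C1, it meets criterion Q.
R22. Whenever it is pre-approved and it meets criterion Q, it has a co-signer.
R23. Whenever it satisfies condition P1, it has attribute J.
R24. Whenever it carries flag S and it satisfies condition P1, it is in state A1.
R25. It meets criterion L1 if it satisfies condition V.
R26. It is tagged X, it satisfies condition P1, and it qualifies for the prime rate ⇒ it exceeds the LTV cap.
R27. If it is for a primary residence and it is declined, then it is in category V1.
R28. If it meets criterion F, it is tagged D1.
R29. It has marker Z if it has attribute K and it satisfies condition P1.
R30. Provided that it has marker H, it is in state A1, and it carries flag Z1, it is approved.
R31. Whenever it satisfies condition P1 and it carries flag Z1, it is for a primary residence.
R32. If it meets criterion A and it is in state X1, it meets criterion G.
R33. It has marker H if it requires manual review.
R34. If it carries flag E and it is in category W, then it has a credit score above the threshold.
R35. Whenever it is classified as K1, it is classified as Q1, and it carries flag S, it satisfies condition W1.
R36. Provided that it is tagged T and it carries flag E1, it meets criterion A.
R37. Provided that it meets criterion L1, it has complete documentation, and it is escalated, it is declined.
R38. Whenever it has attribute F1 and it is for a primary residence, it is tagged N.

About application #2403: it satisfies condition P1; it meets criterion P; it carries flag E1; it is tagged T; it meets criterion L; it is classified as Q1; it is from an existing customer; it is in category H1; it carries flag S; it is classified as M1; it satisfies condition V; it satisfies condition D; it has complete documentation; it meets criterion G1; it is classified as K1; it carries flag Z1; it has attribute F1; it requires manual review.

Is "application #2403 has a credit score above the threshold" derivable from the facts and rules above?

By R6 (it meets criterion P, it is classified as M1): it is escalated.
By R7 (it has attribute F1): it is in category C1.
By R11 (it meets criterion G1, it meets criterion L): it has marker B.
By R24 (it carries flag S, it satisfies condition P1): it is in state A1.
By R25 (it satisfies condition V): it meets criterion L1.
By R31 (it satisfies condition P1, it carries flag Z1): it is for a primary residence.
By R33 (it requires manual review): it has marker H.
By R35 (it is classified as K1, it is classified as Q1, it carries flag S): it satisfies condition W1.
By R36 (it is tagged T, it carries flag E1): it meets criterion A.
By R37 (it meets criterion L1, it has complete documentation, it is escalated): it is declined.
By R2 (it satisfies condition W1, it is from an existing customer): it is flagged for fraud.
By R18 (it has marker B, it meets criterion A): it has a prior default.
By R19 (it is for a primary residence): it is classified as C.
By R20 (it is declined, it carries flag E1): it is tagged X.
By R30 (it has marker H, it is in state A1, it carries flag Z1): it is approved.
By R10 (it is approved, it carries flag E1): it qualifies for the prime rate.
By R14 (it has a prior default, it is flagged for fraud): it has verified income.
By R26 (it is tagged X, it satisfies condition P1, it qualifies for the prime rate): it exceeds the LTV cap.
By R5 (it exceeds the LTV cap): it has a DTI below 40%.
By R13 (it has verified income): it is in category U.
By R15 (it has a DTI below 40%): it has attribute K.
By R29 (it has attribute K, it satisfies condition P1): it has marker Z.
By R3 (it is in category U): it meets criterion F.
By R8 (it has marker Z, it satisfies condition P1): it satisfies condition J1.
By R28 (it meets criterion F): it is tagged D1.
By R1 (it satisfies condition J1, it is classified as C): it is in category W.
By R12 (it is tagged D1, it satisfies condition P1): it carries flag T1.
By R21 (it carries flag T1, it is in category C1): it meets criterion Q.
By R9 (it meets criterion Q, it satisfies condition P1): it carries flag E.
By R34 (it carries flag E, it is in category W): it has a credit score above the threshold.

Yes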